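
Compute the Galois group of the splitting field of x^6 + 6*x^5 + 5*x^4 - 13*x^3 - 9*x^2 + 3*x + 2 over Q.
The polynomial f is an irreducible sextic over Q, so G = Gal(f/Q) is one of the 16 transitive subgroups 6T1, ..., 6T16 of S_6. The discriminant of f is 30991489 = 5567^2, a perfect square, so G is contained in A_6. The transitive groups of degree 6 contained in A_6 are: A_4 (6T4, order 12), S_4 (6T7, order 24), (C_3 x C_3) : C_4 (6T10, order 36), PSL(2,5) (6T12, order 60), A_6 (6T15, order 360). By Dedekind's theorem, for a prime p not dividing disc(f) the degrees of the irreducible factors of f mod p form the cycle type of an element of G. Factoring f modulo the 21 such primes p <= 79 (skipping 19, which divides the discriminant), each new pattern first appears at: mod 2: f = (x)(x^5 + x^3 + x^2 + x + 1), pattern 5+1; mod 7: f = (x^3 + x^2 + 3x + 1)(x^3 + 5x^2 + 4x + 2), pattern 3+3; mod 61: f = (x + 3)(x + 25)(x^2 + 48x + 25)(x^2 + 52x + 38), pattern 2+2+1+1. No other pattern occurs in this range, so the set of observed cycle types is {5+1, 3+3, 2+2+1+1}. The candidates containing elements of all these cycle types are PSL(2,5) (6T12) of order 60, A_6 (6T15) of order 360; the others are excluded. The observed types are precisely the cycle types that occur in PSL(2,5) (6T12) (apart from the identity). Each of the other remaining candidates has further cycle types, and by the Chebotarev density theorem the matching factorization patterns would occur for a proportion of primes equal to their share of the group: A_6 (6T15) additionally contains elements of type 4+2, 3+1+1+1 (130 of its 360 elements, about 36% of primes). None of the 21 primes tested shows any such pattern (for each of these groups the chance of that is below 10^-4), which rules them out. Hence G = PSL(2,5) (6T12), of order 60.

PSL(2,5) (order 60)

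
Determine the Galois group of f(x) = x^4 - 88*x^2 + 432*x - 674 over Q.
4T3: D_4

The polynomial is an irreducible quartic over Q and its discriminant is -13098682368, which is not a perfect square, so the Galois group is not contained in A_4. The resolvent cubic y^3 + 88*y^2 + 2696*y + 50624 has exactly one rational root, so the Galois group is C_4 or D_4. The quartic remains irreducible over Q(sqrt(disc)), so the group is D_4.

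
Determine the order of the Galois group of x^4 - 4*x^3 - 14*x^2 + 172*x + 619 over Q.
The degree of the splitting field over Q equals the order of the Galois group, so first determine the group. The polynomial is an irreducible quartic over Q and its discriminant is 40137377792, which is not a perfect square, so the Galois group is not contained in A_4. The resolvent cubic y^3 + 14*y^2 - 3164*y - 74152 has exactly one rational root, so the Galois group is C_4 or D_4. The quartic remains irreducible over Q(sqrt(disc)), so the group is D_4. The Galois group D_4 (4T3) has order 8, so the splitting field has degree 8 over Q.

8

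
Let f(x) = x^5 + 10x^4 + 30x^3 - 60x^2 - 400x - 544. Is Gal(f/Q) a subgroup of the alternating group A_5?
Yes

The polynomial is irreducible of degree 5 over Q. Its discriminant is 23040000000000 = 4800000^2, a perfect square. A Galois group lies in the alternating group exactly when the discriminant is a square in Q, so the Galois group (D_5) is contained in A_5.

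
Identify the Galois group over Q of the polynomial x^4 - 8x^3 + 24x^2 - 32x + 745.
4T2: V_4

The polynomial is an irreducible quartic over Q and its discriminant is 99179645184 = 314928^2, a perfect square, so the Galois group is contained in A_4. The resolvent cubic y^3 - 24*y^2 - 2724*y + 22816 splits completely over Q, which gives the Klein four-group V_4.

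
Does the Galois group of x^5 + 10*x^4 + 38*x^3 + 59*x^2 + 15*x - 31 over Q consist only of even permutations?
The polynomial is irreducible of degree 5 over Q. Its discriminant is 734464, which is not a perfect square. A Galois group lies in the alternating group exactly when the discriminant is a square in Q, so the Galois group (S_5) is not contained in A_5.

No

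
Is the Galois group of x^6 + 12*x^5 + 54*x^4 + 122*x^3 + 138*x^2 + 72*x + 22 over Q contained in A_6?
No

The polynomial is irreducible of degree 6 over Q. Its discriminant is 297538935552, which is not a perfect square. A Galois group lies in the alternating group exactly when the discriminant is a square in Q, so the Galois group (S_3 x S_3) is not contained in A_6.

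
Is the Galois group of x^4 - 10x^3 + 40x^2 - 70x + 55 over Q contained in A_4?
The polynomial is irreducible of degree 4 over Q. Its discriminant is 512000, which is not a perfect square. A Galois group lies in the alternating group exactly when the discriminant is a square in Q, so the Galois group (C_4) is not contained in A_4.

No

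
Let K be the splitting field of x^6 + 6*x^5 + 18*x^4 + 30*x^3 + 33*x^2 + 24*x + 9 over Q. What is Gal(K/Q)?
The polynomial f is an irreducible sextic over Q, so G = Gal(f/Q) is one of the 16 transitive subgroups 6T1, ..., 6T16 of S_6. The discriminant of f is -16003008, which is not a perfect square, so G is not contained in A_6. The transitive groups of degree 6 not contained in A_6 are: C_6 (6T1, order 6), S_3 (6T2, order 6), D_6 (6T3, order 12), C_3 x S_3 (6T5, order 18), A_4 x C_2 (6T6, order 24), S_4 (6T8, order 24), S_3 x S_3 (6T9, order 36), S_4 x C_2 (6T11, order 48), (S_3 x S_3) : C_2 (6T13, order 72), PGL(2,5) (6T14, order 120), S_6 (6T16, order 720). By Dedekind's theorem, for a prime p not dividing disc(f) the degrees of the irreducible factors of f mod p form the cycle type of an element of G. Factoring f modulo the 21 such primes p <= 89 (skipping 2, 3, 7, which divide the discriminant), each new pattern first appears at: mod 5: f = (x^6 + x^5 + 3x^4 + 3x^2 + 4x + 4), pattern 6; mod 11: f = (x + 10)(x^5 + 7x^4 + 3x^3 + 2), pattern 5+1; mod 13: f = (x + 2)(x + 6)(x^4 + 11x^3 + 9x^2 + 8x + 4), pattern 4+1+1; mod 23: f = (x + 4)(x + 8)(x^2 + 7x + 8)(x^2 + 10x + 3), pattern 2+2+1+1; mod 43: f = (x^3 + 22x^2 + 20x + 21)(x^3 + 27x^2 + 6x + 25), pattern 3+3; mod 61: f = (x^2 + 34x + 5)(x^2 + 45x + 56)(x^2 + 49x + 46), pattern 2+2+2. No other pattern occurs in this range, so the set of observed cycle types is {6, 5+1, 4+1+1, 2+2+1+1, 3+3, 2+2+2}. The candidates containing elements of all these cycle types are PGL(2,5) (6T14) of order 120, S_6 (6T16) of order 720; the others are excluded. The observed types are precisely the cycle types that occur in PGL(2,5) (6T14) (apart from the identity). Each of the other remaining candidates has further cycle types, and by the Chebotarev density theorem the matching factorization patterns would occur for a proportion of primes equal to their share of the group: S_6 (6T16) additionally contains elements of type 4+2, 3+2+1, 3+1+1+1, 2+1+1+1+1 (265 of its 720 elements, about 37% of primes). None of the 21 primes tested shows any such pattern (for each of these groups the chance of that is below 10^-4), which rules them out. Hence G = PGL(2,5) (6T14), of order 120.

PGL(2,5) (also written S5(6))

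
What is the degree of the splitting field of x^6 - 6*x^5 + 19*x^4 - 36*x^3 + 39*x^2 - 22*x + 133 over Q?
The degree of the splitting field over Q equals the order of the Galois group, so first determine the group. The polynomial f is an irreducible sextic over Q, so G = Gal(f/Q) is one of the 16 transitive subgroups 6T1, ..., 6T16 of S_6. The discriminant of f is -1849378557919232, which is not a perfect square, so G is not contained in A_6. The transitive groups of degree 6 not contained in A_6 are: C_6 (6T1, order 6), S_3 (6T2, order 6), D_6 (6T3, order 12), C_3 x S_3 (6T5, order 18), A_4 x C_2 (6T6, order 24), S_4 (6T8, order 24), S_3 x S_3 (6T9, order 36), S_4 x C_2 (6T11, order 48), (S_3 x S_3) : C_2 (6T13, order 72), PGL(2,5) (6T14, order 120), S_6 (6T16, order 720). By Dedekind's theorem, for a prime p not dividing disc(f) the degrees of the irreducible factors of f mod p form the cycle type of an element of G. Factoring f modulo the 29 such primes p <= 127 (skipping 2, 29, which divide the discriminant), each new pattern first appears at: mod 3: f = (x^3 + x^2 + 2x + 1)(x^3 + 2x^2 + 1), pattern 3+3; mod 5: f = (x^6 + 4x^5 + 4x^4 + 4x^3 + 4x^2 + 3x + 3), pattern 6; mod 7: f = (x)(x + 5)(x^4 + 3x^3 + 4x^2 + 4), pattern 4+1+1; mod 17: f = (x + 6)(x + 9)(x^2 + 2x + 6)(x^2 + 11x + 14), pattern 2+2+1+1; mod 23: f = (x^2 + x + 8)(x^2 + 18x + 14)(x^2 + 21x + 17), pattern 2+2+2; mod 67: f = (x^2 + 65x + 57)(x^4 + 63x^3 + 21x^2 + 33x + 47), pattern 4+2; mod 127: f = (x + 6)(x + 46)(x + 79)(x + 119)(x^2 + 125x + 104), pattern 2+1+1+1+1. No other pattern occurs in this range, so the set of observed cycle types is {3+3, 6, 4+1+1, 2+2+1+1, 2+2+2, 4+2, 2+1+1+1+1}. The candidates containing elements of all these cycle types are S_4 x C_2 (6T11) of order 48, S_6 (6T16) of order 720; the others are excluded. The observed types are precisely the cycle types that occur in S_4 x C_2 (6T11) (apart from the identity). Each of the other remaining candidates has further cycle types, and by the Chebotarev density theorem the matching factorization patterns would occur for a proportion of primes equal to their share of the group: S_6 (6T16) additionally contains elements of type 5+1, 3+2+1, 3+1+1+1 (304 of its 720 elements, about 42% of primes). None of the 29 primes tested shows any such pattern (for each of these groups the chance of that is below 10^-4), which rules them out. Hence G = S_4 x C_2 (6T11), of order 48. The Galois group S_4 x C_2 (6T11) has order 48, so the splitting field has degree 48 over Q.

48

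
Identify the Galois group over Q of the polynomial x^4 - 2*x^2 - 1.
D_4, the dihedral group of order 8

The polynomial is an irreducible quartic over Q and its discriminant is -1024, which is not a perfect square, so the Galois group is not contained in A_4. The resolvent cubic y^3 + 2*y^2 + 4*y + 8 has exactly one rational root, so the Galois group is C_4 or D_4. The quartic remains irreducible over Q(sqrt(disc)), so the group is D_4.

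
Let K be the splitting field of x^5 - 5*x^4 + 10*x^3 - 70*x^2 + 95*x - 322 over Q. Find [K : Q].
20

The degree of the splitting field over Q equals the order of the Galois group, so first determine the group. The polynomial f is an irreducible quintic over Q, so G = Gal(f/Q) is a transitive subgroup of S_5: one of C_5 (5T1, order 5), D_5 (5T2, order 10), F_20 (5T3, order 20), A_5 (5T4, order 60) or S_5 (5T5, order 120). The discriminant of f is 26703027253125, which is not a perfect square, so G is not contained in A_5. The transitive groups of degree 5 not contained in A_5 are: F_20 (5T3, order 20), S_5 (5T5, order 120). By Dedekind's theorem, for a prime p not dividing disc(f) the degrees of the irreducible factors of f mod p form the cycle type of an element of G. Factoring f modulo the 18 such primes p <= 71 (skipping 3, 5, which divide the discriminant), each new pattern first appears at: mod 2: f = (x)(x^4 + x^3 + 1), pattern 4+1; mod 11: f = (x^5 + 6x^4 + 10x^3 + 7x^2 + 7x + 8), pattern 5; mod 19: f = (x + 17)(x^2 + 8x + 2)(x^2 + 8x + 14), pattern 2+2+1; mod 41: f = (x + 2)(x + 25)(x + 27)(x + 31)(x + 33), pattern 1+1+1+1+1. No other pattern occurs in this range, so the set of observed cycle types is {4+1, 5, 2+2+1, 1+1+1+1+1}. The candidates containing elements of all these cycle types are F_20 (5T3) of order 20, S_5 (5T5) of order 120; the others are excluded. The observed types are precisely the cycle types that occur in F_20 (5T3). Each of the other remaining candidates has further cycle types, and by the Chebotarev density theorem the matching factorization patterns would occur for a proportion of primes equal to their share of the group: S_5 (5T5) additionally contains elements of type 3+2, 3+1+1, 2+1+1+1 (50 of its 120 elements, about 42% of primes). None of the 18 primes tested shows any such pattern (for each of these groups the chance of that is below 10^-4), which rules them out. Hence G = F_20 (5T3), of order 20. The Galois group F_20 (5T3) has order 20, so the splitting field has degree 20 over Q.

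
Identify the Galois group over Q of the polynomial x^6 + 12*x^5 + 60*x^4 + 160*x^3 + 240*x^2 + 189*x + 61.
The polynomial f is an irreducible sextic over Q, so G = Gal(f/Q) is one of the 16 transitive subgroups 6T1, ..., 6T16 of S_6. The discriminant of f is -9059283, which is not a perfect square, so G is not contained in A_6. The transitive groups of degree 6 not contained in A_6 are: C_6 (6T1, order 6), S_3 (6T2, order 6), D_6 (6T3, order 12), C_3 x S_3 (6T5, order 18), A_4 x C_2 (6T6, order 24), S_4 (6T8, order 24), S_3 x S_3 (6T9, order 36), S_4 x C_2 (6T11, order 48), (S_3 x S_3) : C_2 (6T13, order 72), PGL(2,5) (6T14, order 120), S_6 (6T16, order 720). By Dedekind's theorem, for a prime p not dividing disc(f) the degrees of the irreducible factors of f mod p form the cycle type of an element of G. Factoring f modulo the 28 such primes p <= 127 (skipping 3, 17, 43, which divide the discriminant), each new pattern first appears at: mod 2: f = (x^6 + x + 1), pattern 6; mod 7: f = (x + 3)(x^2 + x + 4)(x^3 + x^2 + 1), pattern 3+2+1; mod 11: f = (x^2 + 2x + 2)(x^4 + 10x^3 + 5x^2 + 9x + 3), pattern 4+2; mod 13: f = (x + 5)(x + 10)(x^2 + 3x + 5)(x^2 + 7x + 3), pattern 2+2+1+1; mod 61: f = (x)(x + 42)(x + 53)(x + 59)(x^2 + 41x + 6), pattern 2+1+1+1+1; mod 97: f = (x + 50)(x + 87)(x + 89)(x^3 + 77x^2 + 65x + 87), pattern 3+1+1+1; mod 113: f = (x^2 + 6)(x^2 + 53x + 61)(x^2 + 72x + 19), pattern 2+2+2; mod 127: f = (x^3 + 45x^2 + 20x + 104)(x^3 + 94x^2 + x + 36), pattern 3+3. No other pattern occurs in this range, so the set of observed cycle types is {6, 3+2+1, 4+2, 2+2+1+1, 2+1+1+1+1, 3+1+1+1, 2+2+2, 3+3}. The candidates containing elements of all these cycle types are (S_3 x S_3) : C_2 (6T13) of order 72, S_6 (6T16) of order 720; the others are excluded. The observed types are precisely the cycle types that occur in (S_3 x S_3) : C_2 (6T13) (apart from the identity). Each of the other remaining candidates has further cycle types, and by the Chebotarev density theorem the matching factorization patterns would occur for a proportion of primes equal to their share of the group: S_6 (6T16) additionally contains elements of type 5+1, 4+1+1 (234 of its 720 elements, about 32% of primes). None of the 28 primes tested shows any such pattern (for each of these groups the chance of that is below 10^-4), which rules them out. Hence G = (S_3 x S_3) : C_2 (6T13), of order 72.

(S_3 x S_3) : C_2 (order 72)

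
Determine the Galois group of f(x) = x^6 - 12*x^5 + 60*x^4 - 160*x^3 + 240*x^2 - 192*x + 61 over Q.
D_6 (order 12)

The polynomial f is an irreducible sextic over Q, so G = Gal(f/Q) is one of the 16 transitive subgroups 6T1, ..., 6T16 of S_6. The discriminant of f is 11337408, which is not a perfect square, so G is not contained in A_6. The transitive groups of degree 6 not contained in A_6 are: C_6 (6T1, order 6), S_3 (6T2, order 6), D_6 (6T3, order 12), C_3 x S_3 (6T5, order 18), A_4 x C_2 (6T6, order 24), S_4 (6T8, order 24), S_3 x S_3 (6T9, order 36), S_4 x C_2 (6T11, order 48), (S_3 x S_3) : C_2 (6T13, order 72), PGL(2,5) (6T14, order 120), S_6 (6T16, order 720). By Dedekind's theorem, for a prime p not dividing disc(f) the degrees of the irreducible factors of f mod p form the cycle type of an element of G. Factoring f modulo the 79 such primes p <= 419 (skipping 2, 3, which divide the discriminant), each new pattern first appears at: mod 5: f = (x^2 + x + 2)(x^2 + 3x + 3)(x^2 + 4x + 1), pattern 2+2+2; mod 7: f = (x^6 + 2x^5 + 4x^4 + x^3 + 2x^2 + 4x + 5), pattern 6; mod 11: f = (x + 1)(x + 6)(x^2 + 4x + 8)(x^2 + 10x + 7), pattern 2+2+1+1; mod 13: f = (x^3 + 7x^2 + 12x + 1)(x^3 + 7x^2 + 12x + 9), pattern 3+3; mod 61: f = (x)(x + 24)(x + 26)(x + 31)(x + 33)(x + 57), pattern 1+1+1+1+1+1. No other pattern occurs in this range, so the set of observed cycle types is {2+2+2, 6, 2+2+1+1, 3+3, 1+1+1+1+1+1}. The candidates containing elements of all these cycle types are D_6 (6T3) of order 12, A_4 x C_2 (6T6) of order 24, S_3 x S_3 (6T9) of order 36, S_4 x C_2 (6T11) of order 48, (S_3 x S_3) : C_2 (6T13) of order 72, PGL(2,5) (6T14) of order 120, S_6 (6T16) of order 720; the others are excluded. The observed types are precisely the cycle types that occur in D_6 (6T3). Each of the other remaining candidates has further cycle types, and by the Chebotarev density theorem the matching factorization patterns would occur for a proportion of primes equal to their share of the group: A_4 x C_2 (6T6) additionally contains elements of type 2+1+1+1+1 (3 of its 24 elements, about 12% of primes); S_3 x S_3 (6T9) additionally contains elements of type 3+1+1+1 (4 of its 36 elements, about 11% of primes); S_4 x C_2 (6T11) additionally contains elements of type 4+2, 4+1+1, 2+1+1+1+1 (15 of its 48 elements, about 31% of primes); (S_3 x S_3) : C_2 (6T13) additionally contains elements of type 4+2, 3+2+1, 3+1+1+1, 2+1+1+1+1 (40 of its 72 elements, about 56% of primes); PGL(2,5) (6T14) additionally contains elements of type 5+1, 4+1+1 (54 of its 120 elements, about 45% of primes); S_6 (6T16) additionally contains elements of type 5+1, 4+2, 4+1+1, 3+2+1, 3+1+1+1, 2+1+1+1+1 (499 of its 720 elements, about 69% of primes). None of the 79 primes tested shows any such pattern (for each of these groups the chance of that is below 10^-4), which rules them out. Hence G = D_6 (6T3), of order 12.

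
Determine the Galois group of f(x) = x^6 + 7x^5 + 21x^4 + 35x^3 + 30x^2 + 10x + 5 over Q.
The polynomial f is an irreducible sextic over Q, so G = Gal(f/Q) is one of the 16 transitive subgroups 6T1, ..., 6T16 of S_6. The discriminant of f is 525625 = 725^2, a perfect square, so G is contained in A_6. The transitive groups of degree 6 contained in A_6 are: A_4 (6T4, order 12), S_4 (6T7, order 24), (C_3 x C_3) : C_4 (6T10, order 36), PSL(2,5) (6T12, order 60), A_6 (6T15, order 360). By Dedekind's theorem, for a prime p not dividing disc(f) the degrees of the irreducible factors of f mod p form the cycle type of an element of G. Factoring f modulo the 19 such primes p <= 73 (skipping 5, 29, which divide the discriminant), each new pattern first appears at: mod 2: f = (x^2 + x + 1)(x^4 + x + 1), pattern 4+2; mod 11: f = (x^3 + 2x + 2)(x^3 + 7x^2 + 8x + 8), pattern 3+3; mod 19: f = (x + 12)(x + 13)(x^2 + 6x + 10)(x^2 + 14x + 12), pattern 2+2+1+1; mod 61: f = (x + 29)(x + 36)(x + 43)(x^3 + 21x^2 + 14x + 14), pattern 3+1+1+1. No other pattern occurs in this range, so the set of observed cycle types is {4+2, 3+3, 2+2+1+1, 3+1+1+1}. The candidates containing elements of all these cycle types are (C_3 x C_3) : C_4 (6T10) of order 36, A_6 (6T15) of order 360; the others are excluded. The observed types are precisely the cycle types that occur in (C_3 x C_3) : C_4 (6T10) (apart from the identity). Each of the other remaining candidates has further cycle types, and by the Chebotarev density theorem the matching factorization patterns would occur for a proportion of primes equal to their share of the group: A_6 (6T15) additionally contains elements of type 5+1 (144 of its 360 elements, about 40% of primes). None of the 19 primes tested shows any such pattern (for each of these groups the chance of that is below 10^-4), which rules them out. Hence G = (C_3 x C_3) : C_4 (6T10), of order 36.

(C_3 x C_3) : C_4 (order 36)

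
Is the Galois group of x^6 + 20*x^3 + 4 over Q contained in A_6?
The polynomial is irreducible of degree 6 over Q. Its discriminant is 660451885056, which is not a perfect square. A Galois group lies in the alternating group exactly when the discriminant is a square in Q, so the Galois group (S_3 x S_3) is not contained in A_6.

No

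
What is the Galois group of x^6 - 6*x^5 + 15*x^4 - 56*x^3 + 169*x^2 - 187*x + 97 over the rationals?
The polynomial f is an irreducible sextic over Q, so G = Gal(f/Q) is one of the 16 transitive subgroups 6T1, ..., 6T16 of S_6. The discriminant of f is -716771249342091, which is not a perfect square, so G is not contained in A_6. The transitive groups of degree 6 not contained in A_6 are: C_6 (6T1, order 6), S_3 (6T2, order 6), D_6 (6T3, order 12), C_3 x S_3 (6T5, order 18), A_4 x C_2 (6T6, order 24), S_4 (6T8, order 24), S_3 x S_3 (6T9, order 36), S_4 x C_2 (6T11, order 48), (S_3 x S_3) : C_2 (6T13, order 72), PGL(2,5) (6T14, order 120), S_6 (6T16, order 720). By Dedekind's theorem, for a prime p not dividing disc(f) the degrees of the irreducible factors of f mod p form the cycle type of an element of G. Factoring f modulo the 4 such primes p <= 11 (skipping 3, which divides the discriminant), each new pattern first appears at: mod 2: f = (x^6 + x^4 + x^2 + x + 1), pattern 6; mod 5: f = (x^3 + 2x^2 + 3)(x^3 + 2x^2 + x + 4), pattern 3+3; mod 7: f = (x + 5)(x^5 + 3x^4 + x + 4), pattern 5+1; mod 11: f = (x + 10)(x^2 + 2x + 2)(x^3 + 4x^2 + 1), pattern 3+2+1. No other pattern occurs in this range, so the set of observed cycle types is {6, 3+3, 5+1, 3+2+1}. Among the candidates above, the only group containing elements of all these cycle types is S_6 (6T16); every other candidate lacks at least one of them. Hence G = S_6 (6T16), of order 720.

S_6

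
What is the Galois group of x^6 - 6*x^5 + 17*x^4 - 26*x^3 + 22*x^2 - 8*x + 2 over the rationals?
6T13: (S_3 x S_3) : C_2

The polynomial f is an irreducible sextic over Q, so G = Gal(f/Q) is one of the 16 transitive subgroups 6T1, ..., 6T16 of S_6. The discriminant of f is -187648, which is not a perfect square, so G is not contained in A_6. The transitive groups of degree 6 not contained in A_6 are: C_6 (6T1, order 6), S_3 (6T2, order 6), D_6 (6T3, order 12), C_3 x S_3 (6T5, order 18), A_4 x C_2 (6T6, order 24), S_4 (6T8, order 24), S_3 x S_3 (6T9, order 36), S_4 x C_2 (6T11, order 48), (S_3 x S_3) : C_2 (6T13, order 72), PGL(2,5) (6T14, order 120), S_6 (6T16, order 720). By Dedekind's theorem, for a prime p not dividing disc(f) the degrees of the irreducible factors of f mod p form the cycle type of an element of G. Factoring f modulo the 29 such primes p <= 113 (skipping 2, which divides the discriminant), each new pattern first appears at: mod 3: f = (x^6 + 2x^4 + x^3 + x^2 + x + 2), pattern 6; mod 5: f = (x + 3)(x^2 + 4x + 2)(x^3 + 2x^2 + 4x + 2), pattern 3+2+1; mod 7: f = (x^2 + 4x + 1)(x^4 + 4x^3 + 5x + 2), pattern 4+2; mod 17: f = (x^3 + 14x^2 + 4x + 3)(x^3 + 14x^2 + 4x + 12), pattern 3+3; mod 19: f = (x^2 + 8x + 17)(x^2 + 10x + 13)(x^2 + 14x + 16), pattern 2+2+2; mod 37: f = (x + 20)(x + 33)(x^2 + x + 8)(x^2 + 14x + 20), pattern 2+2+1+1; mod 41: f = (x + 1)(x + 16)(x + 21)(x^3 + 38x^2 + 4x + 31), pattern 3+1+1+1; mod 113: f = (x + 10)(x + 20)(x + 22)(x + 78)(x^2 + 90x + 12), pattern 2+1+1+1+1. No other pattern occurs in this range, so the set of observed cycle types is {6, 3+2+1, 4+2, 3+3, 2+2+2, 2+2+1+1, 3+1+1+1, 2+1+1+1+1}. The candidates containing elements of all these cycle types are (S_3 x S_3) : C_2 (6T13) of order 72, S_6 (6T16) of order 720; the others are excluded. The observed types are precisely the cycle types that occur in (S_3 x S_3) : C_2 (6T13) (apart from the identity). Each of the other remaining candidates has further cycle types, and by the Chebotarev density theorem the matching factorization patterns would occur for a proportion of primes equal to their share of the group: S_6 (6T16) additionally contains elements of type 5+1, 4+1+1 (234 of its 720 elements, about 32% of primes). None of the 29 primes tested shows any such pattern (for each of these groups the chance of that is below 10^-4), which rules them out. Hence G = (S_3 x S_3) : C_2 (6T13), of order 72.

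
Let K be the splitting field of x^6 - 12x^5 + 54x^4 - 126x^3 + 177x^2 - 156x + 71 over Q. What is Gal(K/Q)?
A_4 (order 12)

The polynomial f is an irreducible sextic over Q, so G = Gal(f/Q) is one of the 16 transitive subgroups 6T1, ..., 6T16 of S_6. The discriminant of f is 19050624576 = 138024^2, a perfect square, so G is contained in A_6. The transitive groups of degree 6 contained in A_6 are: A_4 (6T4, order 12), S_4 (6T7, order 24), (C_3 x C_3) : C_4 (6T10, order 36), PSL(2,5) (6T12, order 60), A_6 (6T15, order 360). By Dedekind's theorem, for a prime p not dividing disc(f) the degrees of the irreducible factors of f mod p form the cycle type of an element of G. Factoring f modulo the 33 such primes p <= 151 (skipping 2, 3, 71, which divide the discriminant), each new pattern first appears at: mod 5: f = (x^3 + 3x + 3)(x^3 + 3x^2 + x + 2), pattern 3+3; mod 17: f = (x + 9)(x + 13)(x^2 + 7x + 5)(x^2 + 10x + 15), pattern 2+2+1+1. No other pattern occurs in this range, so the set of observed cycle types is {3+3, 2+2+1+1}. The candidates containing elements of all these cycle types are A_4 (6T4) of order 12, S_4 (6T7) of order 24, (C_3 x C_3) : C_4 (6T10) of order 36, PSL(2,5) (6T12) of order 60, A_6 (6T15) of order 360; the others are excluded. The observed types are precisely the cycle types that occur in A_4 (6T4) (apart from the identity). Each of the other remaining candidates has further cycle types, and by the Chebotarev density theorem the matching factorization patterns would occur for a proportion of primes equal to their share of the group: S_4 (6T7) additionally contains elements of type 4+2 (6 of its 24 elements, about 25% of primes); (C_3 x C_3) : C_4 (6T10) additionally contains elements of type 4+2, 3+1+1+1 (22 of its 36 elements, about 61% of primes); PSL(2,5) (6T12) additionally contains elements of type 5+1 (24 of its 60 elements, about 40% of primes); A_6 (6T15) additionally contains elements of type 5+1, 4+2, 3+1+1+1 (274 of its 360 elements, about 76% of primes). None of the 33 primes tested shows any such pattern (for each of these groups the chance of that is below 10^-4), which rules them out. Hence G = A_4 (6T4), of order 12.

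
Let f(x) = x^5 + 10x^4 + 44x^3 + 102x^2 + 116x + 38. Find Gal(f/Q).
S_5 (order 120)

The polynomial f is an irreducible quintic over Q, so G = Gal(f/Q) is a transitive subgroup of S_5: one of C_5 (5T1, order 5), D_5 (5T2, order 10), F_20 (5T3, order 20), A_5 (5T4, order 60) or S_5 (5T5, order 120). The discriminant of f is 55922512, which is not a perfect square, so G is not contained in A_5. The transitive groups of degree 5 not contained in A_5 are: F_20 (5T3, order 20), S_5 (5T5, order 120). By Dedekind's theorem, for a prime p not dividing disc(f) the degrees of the irreducible factors of f mod p form the cycle type of an element of G. Factoring f modulo the 5 such primes p <= 13 (skipping 2, which divides the discriminant), each new pattern first appears at: mod 3: f = (x^5 + x^4 + 2x^3 + 2x + 2), pattern 5; mod 5: f = (x + 2)(x^4 + 3x^3 + 3x^2 + x + 4), pattern 4+1; mod 13: f = (x + 3)(x + 11)(x^3 + 9x^2 + 2x + 11), pattern 3+1+1. No other pattern occurs in this range, so the set of observed cycle types is {5, 4+1, 3+1+1}. Among the candidates above, the only group containing elements of all these cycle types is S_5 (5T5) — F_20 (5T3) lacks at least one of them. Hence G = S_5 (5T5), of order 120.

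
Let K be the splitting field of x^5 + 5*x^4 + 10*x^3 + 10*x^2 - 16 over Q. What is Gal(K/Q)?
The polynomial f is an irreducible quintic over Q, so G = Gal(f/Q) is a transitive subgroup of S_5: one of C_5 (5T1, order 5), D_5 (5T2, order 10), F_20 (5T3, order 20), A_5 (5T4, order 60) or S_5 (5T5, order 120). The discriminant of f is 64000000 = 8000^2, a perfect square, so G is contained in A_5. The transitive groups of degree 5 contained in A_5 are: C_5 (5T1, order 5), D_5 (5T2, order 10), A_5 (5T4, order 60). By Dedekind's theorem, for a prime p not dividing disc(f) the degrees of the irreducible factors of f mod p form the cycle type of an element of G. Factoring f modulo the 23 such primes p <= 97 (skipping 2, 5, which divide the discriminant), each new pattern first appears at: mod 3: f = (x + 1)(x^2 + 1)(x^2 + x + 2), pattern 2+2+1; mod 7: f = (x^5 + 5x^4 + 3x^3 + 3x^2 + 5), pattern 5. No other pattern occurs in this range, so the set of observed cycle types is {2+2+1, 5}. The candidates containing elements of all these cycle types are D_5 (5T2) of order 10, A_5 (5T4) of order 60; the others are excluded. The observed types are precisely the cycle types that occur in D_5 (5T2) (apart from the identity). Each of the other remaining candidates has further cycle types, and by the Chebotarev density theorem the matching factorization patterns would occur for a proportion of primes equal to their share of the group: A_5 (5T4) additionally contains elements of type 3+1+1 (20 of its 60 elements, about 33% of primes). None of the 23 primes tested shows any such pattern (for each of these groups the chance of that is below 10^-4), which rules them out. Hence G = D_5 (5T2), of order 10.

D_5, the dihedral group of order 10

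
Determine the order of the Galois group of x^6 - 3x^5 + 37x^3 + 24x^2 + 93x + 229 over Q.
The degree of the splitting field over Q equals the order of the Galois group, so first determine the group. The polynomial f is an irreducible sextic over Q, so G = Gal(f/Q) is one of the 16 transitive subgroups 6T1, ..., 6T16 of S_6. The discriminant of f is -5781445621470000, which is not a perfect square, so G is not contained in A_6. The transitive groups of degree 6 not contained in A_6 are: C_6 (6T1, order 6), S_3 (6T2, order 6), D_6 (6T3, order 12), C_3 x S_3 (6T5, order 18), A_4 x C_2 (6T6, order 24), S_4 (6T8, order 24), S_3 x S_3 (6T9, order 36), S_4 x C_2 (6T11, order 48), (S_3 x S_3) : C_2 (6T13, order 72), PGL(2,5) (6T14, order 120), S_6 (6T16, order 720). By Dedekind's theorem, for a prime p not dividing disc(f) the degrees of the irreducible factors of f mod p form the cycle type of an element of G. Factoring f modulo the 23 such primes p <= 103 (skipping 2, 3, 5, 71, which divide the discriminant), each new pattern first appears at: mod 7: f = (x^3 + x^2 + 2x + 6)(x^3 + 3x^2 + 2x + 2), pattern 3+3; mod 11: f = (x^2 + 5x + 1)(x^2 + 6x + 7)(x^2 + 8x + 6), pattern 2+2+2; mod 31: f = (x + 5)(x + 6)(x + 12)(x + 17)(x + 21)(x + 29), pattern 1+1+1+1+1+1. No other pattern occurs in this range, so the set of observed cycle types is {3+3, 2+2+2, 1+1+1+1+1+1}. The candidates containing elements of all these cycle types are C_6 (6T1) of order 6, S_3 (6T2) of order 6, D_6 (6T3) of order 12, C_3 x S_3 (6T5) of order 18, A_4 x C_2 (6T6) of order 24, S_4 (6T8) of order 24, S_3 x S_3 (6T9) of order 36, S_4 x C_2 (6T11) of order 48, (S_3 x S_3) : C_2 (6T13) of order 72, PGL(2,5) (6T14) of order 120, S_6 (6T16) of order 720; the others are excluded. The observed types are precisely the cycle types that occur in S_3 (6T2). Each of the other remaining candidates has further cycle types, and by the Chebotarev density theorem the matching factorization patterns would occur for a proportion of primes equal to their share of the group: C_6 (6T1) additionally contains elements of type 6 (2 of its 6 elements, about 33% of primes); D_6 (6T3) additionally contains elements of type 6, 2+2+1+1 (5 of its 12 elements, about 42% of primes); C_3 x S_3 (6T5) additionally contains elements of type 6, 3+1+1+1 (10 of its 18 elements, about 56% of primes); A_4 x C_2 (6T6) additionally contains elements of type 6, 2+2+1+1, 2+1+1+1+1 (14 of its 24 elements, about 58% of primes); S_4 (6T8) additionally contains elements of type 4+1+1, 2+2+1+1 (9 of its 24 elements, about 38% of primes); S_3 x S_3 (6T9) additionally contains elements of type 6, 3+1+1+1, 2+2+1+1 (25 of its 36 elements, about 69% of primes); S_4 x C_2 (6T11) additionally contains elements of type 6, 4+2, 4+1+1, 2+2+1+1, 2+1+1+1+1 (32 of its 48 elements, about 67% of primes); (S_3 x S_3) : C_2 (6T13) additionally contains elements of type 6, 4+2, 3+2+1, 3+1+1+1, 2+2+1+1, 2+1+1+1+1 (61 of its 72 elements, about 85% of primes); PGL(2,5) (6T14) additionally contains elements of type 6, 5+1, 4+1+1, 2+2+1+1 (89 of its 120 elements, about 74% of primes); S_6 (6T16) additionally contains elements of type 6, 5+1, 4+2, 4+1+1, 3+2+1, 3+1+1+1, 2+2+1+1, 2+1+1+1+1 (664 of its 720 elements, about 92% of primes). None of the 23 primes tested shows any such pattern (for each of these groups the chance of that is below 10^-4), which rules them out. Hence G = S_3 (6T2), of order 6. The Galois group S_3 (6T2) has order 6, so the splitting field has degree 6 over Q.

6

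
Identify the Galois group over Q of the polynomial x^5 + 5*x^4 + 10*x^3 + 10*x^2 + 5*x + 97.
The polynomial f is an irreducible quintic over Q, so G = Gal(f/Q) is a transitive subgroup of S_5: one of C_5 (5T1, order 5), D_5 (5T2, order 10), F_20 (5T3, order 20), A_5 (5T4, order 60) or S_5 (5T5, order 120). The discriminant of f is 265420800000, which is not a perfect square, so G is not contained in A_5. The transitive groups of degree 5 not contained in A_5 are: F_20 (5T3, order 20), S_5 (5T5, order 120). By Dedekind's theorem, for a prime p not dividing disc(f) the degrees of the irreducible factors of f mod p form the cycle type of an element of G. Factoring f modulo the 18 such primes p <= 73 (skipping 2, 3, 5, which divide the discriminant), each new pattern first appears at: mod 7: f = (x + 4)(x^4 + x^3 + 6x^2 + 5), pattern 4+1; mod 11: f = (x^5 + 5x^4 + 10x^3 + 10x^2 + 5x + 9), pattern 5; mod 19: f = (x + 2)(x^2 + 6x + 6)(x^2 + 16x + 16), pattern 2+2+1; mod 41: f = (x + 16)(x + 23)(x + 25)(x + 28)(x + 36), pattern 1+1+1+1+1. No other pattern occurs in this range, so the set of observed cycle types is {4+1, 5, 2+2+1, 1+1+1+1+1}. The candidates containing elements of all these cycle types are F_20 (5T3) of order 20, S_5 (5T5) of order 120; the others are excluded. The observed types are precisely the cycle types that occur in F_20 (5T3). Each of the other remaining candidates has further cycle types, and by the Chebotarev density theorem the matching factorization patterns would occur for a proportion of primes equal to their share of the group: S_5 (5T5) additionally contains elements of type 3+2, 3+1+1, 2+1+1+1 (50 of its 120 elements, about 42% of primes). None of the 18 primes tested shows any such pattern (for each of these groups the chance of that is below 10^-4), which rules them out. Hence G = F_20 (5T3), of order 20.

F_20 (also written F20)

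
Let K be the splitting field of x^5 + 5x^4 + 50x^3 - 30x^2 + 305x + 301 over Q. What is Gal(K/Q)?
The polynomial f is an irreducible quintic over Q, so G = Gal(f/Q) is a transitive subgroup of S_5: one of C_5 (5T1, order 5), D_5 (5T2, order 10), F_20 (5T3, order 20), A_5 (5T4, order 60) or S_5 (5T5, order 120). The discriminant of f is 9333105664000000 = 96608000^2, a perfect square, so G is contained in A_5. The transitive groups of degree 5 contained in A_5 are: C_5 (5T1, order 5), D_5 (5T2, order 10), A_5 (5T4, order 60). By Dedekind's theorem, for a prime p not dividing disc(f) the degrees of the irreducible factors of f mod p form the cycle type of an element of G. Factoring f modulo the 2 such primes p <= 7 (skipping 2, 5, which divide the discriminant), each new pattern first appears at: mod 3: f = (x^5 + 2x^4 + 2x^3 + 2x + 1), pattern 5; mod 7: f = (x)(x + 3)(x^3 + 2x^2 + 2x + 6), pattern 3+1+1. No other pattern occurs in this range, so the set of observed cycle types is {5, 3+1+1}. Among the candidates above, the only group containing elements of all these cycle types is A_5 (5T4) — each of C_5 (5T1), D_5 (5T2) lacks at least one of them. Hence G = A_5 (5T4), of order 60.

A_5 (order 60)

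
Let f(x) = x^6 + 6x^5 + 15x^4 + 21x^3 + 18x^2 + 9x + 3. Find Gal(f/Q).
The polynomial f is an irreducible sextic over Q, so G = Gal(f/Q) is one of the 16 transitive subgroups 6T1, ..., 6T16 of S_6. The discriminant of f is -19683, which is not a perfect square, so G is not contained in A_6. The transitive groups of degree 6 not contained in A_6 are: C_6 (6T1, order 6), S_3 (6T2, order 6), D_6 (6T3, order 12), C_3 x S_3 (6T5, order 18), A_4 x C_2 (6T6, order 24), S_4 (6T8, order 24), S_3 x S_3 (6T9, order 36), S_4 x C_2 (6T11, order 48), (S_3 x S_3) : C_2 (6T13, order 72), PGL(2,5) (6T14, order 120), S_6 (6T16, order 720). By Dedekind's theorem, for a prime p not dividing disc(f) the degrees of the irreducible factors of f mod p form the cycle type of an element of G. Factoring f modulo the 37 such primes p <= 163 (skipping 3, which divides the discriminant), each new pattern first appears at: mod 2: f = (x^6 + x^4 + x^3 + x + 1), pattern 6; mod 7: f = (x^3 + 3x^2 + 3x + 4)(x^3 + 3x^2 + 3x + 6), pattern 3+3; mod 17: f = (x^2 + 5x + 5)(x^2 + 6x + 6)(x^2 + 12x + 12), pattern 2+2+2; mod 19: f = (x + 3)(x + 4)(x + 11)(x + 14)(x + 15)(x + 16), pattern 1+1+1+1+1+1. No other pattern occurs in this range, so the set of observed cycle types is {6, 3+3, 2+2+2, 1+1+1+1+1+1}. The candidates containing elements of all these cycle types are C_6 (6T1) of order 6, D_6 (6T3) of order 12, C_3 x S_3 (6T5) of order 18, A_4 x C_2 (6T6) of order 24, S_3 x S_3 (6T9) of order 36, S_4 x C_2 (6T11) of order 48, (S_3 x S_3) : C_2 (6T13) of order 72, PGL(2,5) (6T14) of order 120, S_6 (6T16) of order 720; the others are excluded. The observed types are precisely the cycle types that occur in C_6 (6T1). Each of the other remaining candidates has further cycle types, and by the Chebotarev density theorem the matching factorization patterns would occur for a proportion of primes equal to their share of the group: D_6 (6T3) additionally contains elements of type 2+2+1+1 (3 of its 12 elements, about 25% of primes); C_3 x S_3 (6T5) additionally contains elements of type 3+1+1+1 (4 of its 18 elements, about 22% of primes); A_4 x C_2 (6T6) additionally contains elements of type 2+2+1+1, 2+1+1+1+1 (6 of its 24 elements, about 25% of primes); S_3 x S_3 (6T9) additionally contains elements of type 3+1+1+1, 2+2+1+1 (13 of its 36 elements, about 36% of primes); S_4 x C_2 (6T11) additionally contains elements of type 4+2, 4+1+1, 2+2+1+1, 2+1+1+1+1 (24 of its 48 elements, about 50% of primes); (S_3 x S_3) : C_2 (6T13) additionally contains elements of type 4+2, 3+2+1, 3+1+1+1, 2+2+1+1, 2+1+1+1+1 (49 of its 72 elements, about 68% of primes); PGL(2,5) (6T14) additionally contains elements of type 5+1, 4+1+1, 2+2+1+1 (69 of its 120 elements, about 58% of primes); S_6 (6T16) additionally contains elements of type 5+1, 4+2, 4+1+1, 3+2+1, 3+1+1+1, 2+2+1+1, 2+1+1+1+1 (544 of its 720 elements, about 76% of primes). None of the 37 primes tested shows any such pattern (for each of these groups the chance of that is below 10^-4), which rules them out. Hence G = C_6 (6T1), of order 6.

6T1: C_6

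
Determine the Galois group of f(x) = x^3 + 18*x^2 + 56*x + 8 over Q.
The polynomial is an irreducible cubic over Q and its discriminant is 270400 = 520^2, a perfect square. For an irreducible cubic, a square discriminant forces the Galois group to be A_3, the cyclic group of order 3.

C_3 (also written C3)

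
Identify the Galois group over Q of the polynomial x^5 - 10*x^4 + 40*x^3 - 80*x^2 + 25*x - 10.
A_5 (also written A5)

The polynomial f is an irreducible quintic over Q, so G = Gal(f/Q) is a transitive subgroup of S_5: one of C_5 (5T1, order 5), D_5 (5T2, order 10), F_20 (5T3, order 20), A_5 (5T4, order 60) or S_5 (5T5, order 120). The discriminant of f is 58564000000 = 242000^2, a perfect square, so G is contained in A_5. The transitive groups of degree 5 contained in A_5 are: C_5 (5T1, order 5), D_5 (5T2, order 10), A_5 (5T4, order 60). By Dedekind's theorem, for a prime p not dividing disc(f) the degrees of the irreducible factors of f mod p form the cycle type of an element of G. Factoring f modulo the 3 such primes p <= 13 (skipping 2, 5, 11, which divide the discriminant), each new pattern first appears at: mod 3: f = (x^5 + 2x^4 + x^3 + x^2 + x + 2), pattern 5; mod 13: f = (x + 3)(x + 5)(x^3 + 8x^2 + 8), pattern 3+1+1. No other pattern occurs in this range, so the set of observed cycle types is {5, 3+1+1}. Among the candidates above, the only group containing elements of all these cycle types is A_5 (5T4) — each of C_5 (5T1), D_5 (5T2) lacks at least one of them. Hence G = A_5 (5T4), of order 60.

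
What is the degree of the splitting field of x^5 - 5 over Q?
20

The degree of the splitting field over Q equals the order of the Galois group, so first determine the group. The polynomial f is an irreducible quintic over Q, so G = Gal(f/Q) is a transitive subgroup of S_5: one of C_5 (5T1, order 5), D_5 (5T2, order 10), F_20 (5T3, order 20), A_5 (5T4, order 60) or S_5 (5T5, order 120). The discriminant of f is 1953125, which is not a perfect square, so G is not contained in A_5. The transitive groups of degree 5 not contained in A_5 are: F_20 (5T3, order 20), S_5 (5T5, order 120). By Dedekind's theorem, for a prime p not dividing disc(f) the degrees of the irreducible factors of f mod p form the cycle type of an element of G. Factoring f modulo the 18 such primes p <= 67 (skipping 5, which divides the discriminant), each new pattern first appears at: mod 2: f = (x + 1)(x^4 + x^3 + x^2 + x + 1), pattern 4+1; mod 11: f = (x^5 + 6), pattern 5; mod 19: f = (x + 13)(x^2 + 11x + 17)(x^2 + 14x + 17), pattern 2+2+1; mod 31: f = (x + 3)(x + 6)(x + 12)(x + 17)(x + 24), pattern 1+1+1+1+1. No other pattern occurs in this range, so the set of observed cycle types is {4+1, 5, 2+2+1, 1+1+1+1+1}. The candidates containing elements of all these cycle types are F_20 (5T3) of order 20, S_5 (5T5) of order 120; the others are excluded. The observed types are precisely the cycle types that occur in F_20 (5T3). Each of the other remaining candidates has further cycle types, and by the Chebotarev density theorem the matching factorization patterns would occur for a proportion of primes equal to their share of the group: S_5 (5T5) additionally contains elements of type 3+2, 3+1+1, 2+1+1+1 (50 of its 120 elements, about 42% of primes). None of the 18 primes tested shows any such pattern (for each of these groups the chance of that is below 10^-4), which rules them out. Hence G = F_20 (5T3), of order 20. The Galois group F_20 (5T3) has order 20, so the splitting field has degree 20 over Q.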